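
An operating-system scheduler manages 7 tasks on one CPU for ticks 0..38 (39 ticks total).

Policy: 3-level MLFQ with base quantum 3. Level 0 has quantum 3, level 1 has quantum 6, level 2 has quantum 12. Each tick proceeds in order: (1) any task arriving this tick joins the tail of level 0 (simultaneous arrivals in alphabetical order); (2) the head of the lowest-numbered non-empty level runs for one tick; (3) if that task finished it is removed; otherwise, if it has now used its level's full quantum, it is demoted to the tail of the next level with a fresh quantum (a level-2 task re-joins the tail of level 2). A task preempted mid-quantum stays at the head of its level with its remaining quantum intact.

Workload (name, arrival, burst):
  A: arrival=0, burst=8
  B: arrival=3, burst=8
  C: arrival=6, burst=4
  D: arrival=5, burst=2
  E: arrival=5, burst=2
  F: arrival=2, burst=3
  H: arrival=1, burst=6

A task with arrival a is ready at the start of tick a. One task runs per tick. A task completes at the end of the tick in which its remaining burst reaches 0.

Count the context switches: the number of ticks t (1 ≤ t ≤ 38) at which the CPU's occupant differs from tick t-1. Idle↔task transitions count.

t=0: L0/L1/L2 = A/-/- → run A
t=1: L0/L1/L2 = AH/-/- → run A
t=2: L0/L1/L2 = AHF/-/- → run A
t=3: L0/L1/L2 = HFB/A/- → run H
t=4: L0/L1/L2 = HFB/A/- → run H
t=5: L0/L1/L2 = HFBDE/A/- → run H
t=6: L0/L1/L2 = FBDEC/AH/- → run F
t=7: L0/L1/L2 = FBDEC/AH/- → run F
t=8: L0/L1/L2 = FBDEC/AH/- → run F
t=9: L0/L1/L2 = BDEC/AH/- → run B
t=10: L0/L1/L2 = BDEC/AH/- → run B
t=11: L0/L1/L2 = BDEC/AH/- → run B
t=12: L0/L1/L2 = DEC/AHB/- → run D
t=13: L0/L1/L2 = DEC/AHB/- → run D
t=14: L0/L1/L2 = EC/AHB/- → run E
t=15: L0/L1/L2 = EC/AHB/- → run E
t=16: L0/L1/L2 = C/AHB/- → run C
t=17: L0/L1/L2 = C/AHB/- → run C
t=18: L0/L1/L2 = C/AHB/- → run C
t=19: L0/L1/L2 = -/AHBC/- → run A
t=20: L0/L1/L2 = -/AHBC/- → run A
t=21: L0/L1/L2 = -/AHBC/- → run A
t=22: L0/L1/L2 = -/AHBC/- → run A
t=23: L0/L1/L2 = -/AHBC/- → run A
t=24: L0/L1/L2 = -/HBC/- → run H
t=25: L0/L1/L2 = -/HBC/- → run H
t=26: L0/L1/L2 = -/HBC/- → run H
t=27: L0/L1/L2 = -/BC/- → run B
t=28: L0/L1/L2 = -/BC/- → run B
t=29: L0/L1/L2 = -/BC/- → run B
t=30: L0/L1/L2 = -/BC/- → run B
t=31: L0/L1/L2 = -/BC/- → run B
t=32: L0/L1/L2 = -/C/- → run C
t=33: (idle)
t=34: (idle)
t=35: (idle)
t=36: (idle)
t=37: (idle)
t=38: (idle)

context switches = 11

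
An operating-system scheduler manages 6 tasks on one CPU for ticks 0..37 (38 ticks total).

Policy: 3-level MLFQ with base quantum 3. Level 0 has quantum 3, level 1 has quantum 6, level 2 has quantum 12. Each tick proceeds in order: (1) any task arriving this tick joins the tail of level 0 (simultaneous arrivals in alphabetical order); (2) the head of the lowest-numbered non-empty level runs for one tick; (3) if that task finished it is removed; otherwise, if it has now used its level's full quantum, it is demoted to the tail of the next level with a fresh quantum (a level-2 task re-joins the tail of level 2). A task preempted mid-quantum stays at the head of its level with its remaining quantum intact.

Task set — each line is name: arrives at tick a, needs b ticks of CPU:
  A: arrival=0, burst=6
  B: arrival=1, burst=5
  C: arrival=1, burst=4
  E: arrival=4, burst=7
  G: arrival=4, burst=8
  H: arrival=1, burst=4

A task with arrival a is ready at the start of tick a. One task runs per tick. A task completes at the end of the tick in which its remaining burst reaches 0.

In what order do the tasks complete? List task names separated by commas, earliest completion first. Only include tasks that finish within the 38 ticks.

t=0: L0/L1/L2 = A/-/- → run A
t=1: L0/L1/L2 = ABCH/-/- → run A
t=2: L0/L1/L2 = ABCH/-/- → run A
t=3: L0/L1/L2 = BCH/A/- → run B
t=4: L0/L1/L2 = BCHEG/A/- → run B
t=5: L0/L1/L2 = BCHEG/A/- → run B
t=6: L0/L1/L2 = CHEG/AB/- → run C
t=7: L0/L1/L2 = CHEG/AB/- → run C
t=8: L0/L1/L2 = CHEG/AB/- → run C
t=9: L0/L1/L2 = HEG/ABC/- → run H
t=10: L0/L1/L2 = HEG/ABC/- → run H
t=11: L0/L1/L2 = HEG/ABC/- → run H
t=12: L0/L1/L2 = EG/ABCH/- → run E
t=13: L0/L1/L2 = EG/ABCH/- → run E
t=14: L0/L1/L2 = EG/ABCH/- → run E
t=15: L0/L1/L2 = G/ABCHE/- → run G
t=16: L0/L1/L2 = G/ABCHE/- → run G
t=17: L0/L1/L2 = G/ABCHE/- → run G
t=18: L0/L1/L2 = -/ABCHEG/- → run A
t=19: L0/L1/L2 = -/ABCHEG/- → run A
t=20: L0/L1/L2 = -/ABCHEG/- → run A
t=21: L0/L1/L2 = -/BCHEG/- → run B
t=22: L0/L1/L2 = -/BCHEG/- → run B
t=23: L0/L1/L2 = -/CHEG/- → run C
t=24: L0/L1/L2 = -/HEG/- → run H
t=25: L0/L1/L2 = -/EG/- → run E
t=26: L0/L1/L2 = -/EG/- → run E
t=27: L0/L1/L2 = -/EG/- → run E
t=28: L0/L1/L2 = -/EG/- → run E
t=29: L0/L1/L2 = -/G/- → run G
t=30: L0/L1/L2 = -/G/- → run G
t=31: L0/L1/L2 = -/G/- → run G
t=32: L0/L1/L2 = -/G/- → run G
t=33: L0/L1/L2 = -/G/- → run G
t=34: (idle)
t=35: (idle)
t=36: (idle)
t=37: (idle)

completion order = A, B, C, H, E, G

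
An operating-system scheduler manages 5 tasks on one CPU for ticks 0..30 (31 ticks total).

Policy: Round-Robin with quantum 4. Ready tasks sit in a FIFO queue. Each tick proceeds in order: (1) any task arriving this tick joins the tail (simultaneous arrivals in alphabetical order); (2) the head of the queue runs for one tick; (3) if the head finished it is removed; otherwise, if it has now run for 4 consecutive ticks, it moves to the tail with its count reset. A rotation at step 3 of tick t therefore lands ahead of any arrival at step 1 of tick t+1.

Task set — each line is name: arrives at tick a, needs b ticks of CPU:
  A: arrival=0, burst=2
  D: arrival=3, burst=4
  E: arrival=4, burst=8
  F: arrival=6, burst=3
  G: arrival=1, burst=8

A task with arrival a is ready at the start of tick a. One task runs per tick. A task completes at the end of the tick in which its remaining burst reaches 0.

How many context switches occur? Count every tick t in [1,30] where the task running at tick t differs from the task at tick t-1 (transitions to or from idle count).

context switches = 7

t=0: queue=[A] q_used=0 → run A
t=1: queue=[A,G] q_used=1 → run A
t=2: queue=[G] q_used=0 → run G
t=3: queue=[G,D] q_used=1 → run G
t=4: queue=[G,D,E] q_used=2 → run G
t=5: queue=[G,D,E] q_used=3 → run G
t=6: queue=[D,E,G,F] q_used=0 → run D
t=7: queue=[D,E,G,F] q_used=1 → run D
t=8: queue=[D,E,G,F] q_used=2 → run D
t=9: queue=[D,E,G,F] q_used=3 → run D
t=10: queue=[E,G,F] q_used=0 → run E
t=11: queue=[E,G,F] q_used=1 → run E
t=12: queue=[E,G,F] q_used=2 → run E
t=13: queue=[E,G,F] q_used=3 → run E
t=14: queue=[G,F,E] q_used=0 → run G
t=15: queue=[G,F,E] q_used=1 → run G
t=16: queue=[G,F,E] q_used=2 → run G
t=17: queue=[G,F,E] q_used=3 → run G
t=18: queue=[F,E] q_used=0 → run F
t=19: queue=[F,E] q_used=1 → run F
t=20: queue=[F,E] q_used=2 → run F
t=21: queue=[E] q_used=0 → run E
t=22: queue=[E] q_used=1 → run E
t=23: queue=[E] q_used=2 → run E
t=24: queue=[E] q_used=3 → run E
t=25: (idle)
t=26: (idle)
t=27: (idle)
t=28: (idle)
t=29: (idle)
t=30: (idle)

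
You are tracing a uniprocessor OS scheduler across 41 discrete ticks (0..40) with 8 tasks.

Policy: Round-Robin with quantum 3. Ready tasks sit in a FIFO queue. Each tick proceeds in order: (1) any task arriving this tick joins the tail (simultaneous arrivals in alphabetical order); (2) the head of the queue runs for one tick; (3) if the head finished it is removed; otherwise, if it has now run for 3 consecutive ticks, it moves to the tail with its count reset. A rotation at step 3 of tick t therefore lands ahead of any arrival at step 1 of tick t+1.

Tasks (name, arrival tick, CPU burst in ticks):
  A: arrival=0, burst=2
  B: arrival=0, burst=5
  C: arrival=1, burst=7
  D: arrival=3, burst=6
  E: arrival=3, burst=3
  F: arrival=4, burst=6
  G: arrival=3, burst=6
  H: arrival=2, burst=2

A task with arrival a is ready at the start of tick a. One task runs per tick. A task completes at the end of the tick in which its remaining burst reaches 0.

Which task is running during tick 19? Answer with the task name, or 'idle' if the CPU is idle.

t=0: queue=[A,B] q_used=0 → run A
t=1: queue=[A,B,C] q_used=1 → run A
t=2: queue=[B,C,H] q_used=0 → run B
t=3: queue=[B,C,H,D,E,G] q_used=1 → run B
t=4: queue=[B,C,H,D,E,G,F] q_used=2 → run B
t=5: queue=[C,H,D,E,G,F,B] q_used=0 → run C
t=6: queue=[C,H,D,E,G,F,B] q_used=1 → run C
t=7: queue=[C,H,D,E,G,F,B] q_used=2 → run C
t=8: queue=[H,D,E,G,F,B,C] q_used=0 → run H
t=9: queue=[H,D,E,G,F,B,C] q_used=1 → run H
t=10: queue=[D,E,G,F,B,C] q_used=0 → run D
t=11: queue=[D,E,G,F,B,C] q_used=1 → run D
t=12: queue=[D,E,G,F,B,C] q_used=2 → run D
t=13: queue=[E,G,F,B,C,D] q_used=0 → run E
t=14: queue=[E,G,F,B,C,D] q_used=1 → run E
t=15: queue=[E,G,F,B,C,D] q_used=2 → run E
t=16: queue=[G,F,B,C,D] q_used=0 → run G
t=17: queue=[G,F,B,C,D] q_used=1 → run G
t=18: queue=[G,F,B,C,D] q_used=2 → run G
t=19: queue=[F,B,C,D,G] q_used=0 → run F
t=20: queue=[F,B,C,D,G] q_used=1 → run F
t=21: queue=[F,B,C,D,G] q_used=2 → run F
t=22: queue=[B,C,D,G,F] q_used=0 → run B
t=23: queue=[B,C,D,G,F] q_used=1 → run B
t=24: queue=[C,D,G,F] q_used=0 → run C
t=25: queue=[C,D,G,F] q_used=1 → run C
t=26: queue=[C,D,G,F] q_used=2 → run C
t=27: queue=[D,G,F,C] q_used=0 → run D
t=28: queue=[D,G,F,C] q_used=1 → run D
t=29: queue=[D,G,F,C] q_used=2 → run D
t=30: queue=[G,F,C] q_used=0 → run G
t=31: queue=[G,F,C] q_used=1 → run G
t=32: queue=[G,F,C] q_used=2 → run G
t=33: queue=[F,C] q_used=0 → run F
t=34: queue=[F,C] q_used=1 → run F
t=35: queue=[F,C] q_used=2 → run F
t=36: queue=[C] q_used=0 → run C
t=37: (idle)
t=38: (idle)
t=39: (idle)
t=40: (idle)

running at tick 19 = F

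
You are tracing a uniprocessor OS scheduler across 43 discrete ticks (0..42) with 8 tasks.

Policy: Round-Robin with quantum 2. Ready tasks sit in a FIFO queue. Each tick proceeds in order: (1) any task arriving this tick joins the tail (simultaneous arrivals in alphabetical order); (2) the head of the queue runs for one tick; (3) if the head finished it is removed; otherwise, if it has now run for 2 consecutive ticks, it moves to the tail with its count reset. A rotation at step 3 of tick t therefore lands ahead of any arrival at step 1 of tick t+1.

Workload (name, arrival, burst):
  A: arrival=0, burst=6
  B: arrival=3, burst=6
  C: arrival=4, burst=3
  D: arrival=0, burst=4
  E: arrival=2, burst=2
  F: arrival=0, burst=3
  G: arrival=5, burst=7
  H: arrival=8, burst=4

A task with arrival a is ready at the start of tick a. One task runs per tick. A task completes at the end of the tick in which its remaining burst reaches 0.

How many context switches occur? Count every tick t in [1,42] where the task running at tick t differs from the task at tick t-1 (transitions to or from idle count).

context switches = 18

t=0: queue=[A,D,F] q_used=0 → run A
t=1: queue=[A,D,F] q_used=1 → run A
t=2: queue=[D,F,A,E] q_used=0 → run D
t=3: queue=[D,F,A,E,B] q_used=1 → run D
t=4: queue=[F,A,E,B,D,C] q_used=0 → run F
t=5: queue=[F,A,E,B,D,C,G] q_used=1 → run F
t=6: queue=[A,E,B,D,C,G,F] q_used=0 → run A
t=7: queue=[A,E,B,D,C,G,F] q_used=1 → run A
t=8: queue=[E,B,D,C,G,F,A,H] q_used=0 → run E
t=9: queue=[E,B,D,C,G,F,A,H] q_used=1 → run E
t=10: queue=[B,D,C,G,F,A,H] q_used=0 → run B
t=11: queue=[B,D,C,G,F,A,H] q_used=1 → run B
t=12: queue=[D,C,G,F,A,H,B] q_used=0 → run D
t=13: queue=[D,C,G,F,A,H,B] q_used=1 → run D
t=14: queue=[C,G,F,A,H,B] q_used=0 → run C
t=15: queue=[C,G,F,A,H,B] q_used=1 → run C
t=16: queue=[G,F,A,H,B,C] q_used=0 → run G
t=17: queue=[G,F,A,H,B,C] q_used=1 → run G
t=18: queue=[F,A,H,B,C,G] q_used=0 → run F
t=19: queue=[A,H,B,C,G] q_used=0 → run A
t=20: queue=[A,H,B,C,G] q_used=1 → run A
t=21: queue=[H,B,C,G] q_used=0 → run H
t=22: queue=[H,B,C,G] q_used=1 → run H
t=23: queue=[B,C,G,H] q_used=0 → run B
t=24: queue=[B,C,G,H] q_used=1 → run B
t=25: queue=[C,G,H,B] q_used=0 → run C
t=26: queue=[G,H,B] q_used=0 → run G
t=27: queue=[G,H,B] q_used=1 → run G
t=28: queue=[H,B,G] q_used=0 → run H
t=29: queue=[H,B,G] q_used=1 → run H
t=30: queue=[B,G] q_used=0 → run B
t=31: queue=[B,G] q_used=1 → run B
t=32: queue=[G] q_used=0 → run G
t=33: queue=[G] q_used=1 → run G
t=34: queue=[G] q_used=0 → run G
t=35: (idle)
t=36: (idle)
t=37: (idle)
t=38: (idle)
t=39: (idle)
t=40: (idle)
t=41: (idle)
t=42: (idle)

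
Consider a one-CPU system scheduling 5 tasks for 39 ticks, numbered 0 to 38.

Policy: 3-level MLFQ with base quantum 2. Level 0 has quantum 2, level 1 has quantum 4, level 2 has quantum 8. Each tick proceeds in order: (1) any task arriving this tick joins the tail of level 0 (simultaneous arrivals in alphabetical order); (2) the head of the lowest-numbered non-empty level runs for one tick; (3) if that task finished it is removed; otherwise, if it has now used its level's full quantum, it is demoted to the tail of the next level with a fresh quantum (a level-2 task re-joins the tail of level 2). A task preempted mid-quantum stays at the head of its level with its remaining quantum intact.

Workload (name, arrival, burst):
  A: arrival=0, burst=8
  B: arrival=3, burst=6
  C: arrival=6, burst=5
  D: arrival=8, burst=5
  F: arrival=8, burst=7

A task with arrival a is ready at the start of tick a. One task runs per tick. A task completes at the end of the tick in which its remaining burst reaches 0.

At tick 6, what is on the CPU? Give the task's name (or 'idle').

running at tick 6 = C

t=0: L0/L1/L2 = A/-/- → run A
t=1: L0/L1/L2 = A/-/- → run A
t=2: L0/L1/L2 = -/A/- → run A
t=3: L0/L1/L2 = B/A/- → run B
t=4: L0/L1/L2 = B/A/- → run B
t=5: L0/L1/L2 = -/AB/- → run A
t=6: L0/L1/L2 = C/AB/- → run C
t=7: L0/L1/L2 = C/AB/- → run C
t=8: L0/L1/L2 = DF/ABC/- → run D
t=9: L0/L1/L2 = DF/ABC/- → run D
t=10: L0/L1/L2 = F/ABCD/- → run F
t=11: L0/L1/L2 = F/ABCD/- → run F
t=12: L0/L1/L2 = -/ABCDF/- → run A
t=13: L0/L1/L2 = -/ABCDF/- → run A
t=14: L0/L1/L2 = -/BCDF/A → run B
t=15: L0/L1/L2 = -/BCDF/A → run B
t=16: L0/L1/L2 = -/BCDF/A → run B
t=17: L0/L1/L2 = -/BCDF/A → run B
t=18: L0/L1/L2 = -/CDF/A → run C
t=19: L0/L1/L2 = -/CDF/A → run C
t=20: L0/L1/L2 = -/CDF/A → run C
t=21: L0/L1/L2 = -/DF/A → run D
t=22: L0/L1/L2 = -/DF/A → run D
t=23: L0/L1/L2 = -/DF/A → run D
t=24: L0/L1/L2 = -/F/A → run F
t=25: L0/L1/L2 = -/F/A → run F
t=26: L0/L1/L2 = -/F/A → run F
t=27: L0/L1/L2 = -/F/A → run F
t=28: L0/L1/L2 = -/-/AF → run A
t=29: L0/L1/L2 = -/-/AF → run A
t=30: L0/L1/L2 = -/-/F → run F
t=31: (idle)
t=32: (idle)
t=33: (idle)
t=34: (idle)
t=35: (idle)
t=36: (idle)
t=37: (idle)
t=38: (idle)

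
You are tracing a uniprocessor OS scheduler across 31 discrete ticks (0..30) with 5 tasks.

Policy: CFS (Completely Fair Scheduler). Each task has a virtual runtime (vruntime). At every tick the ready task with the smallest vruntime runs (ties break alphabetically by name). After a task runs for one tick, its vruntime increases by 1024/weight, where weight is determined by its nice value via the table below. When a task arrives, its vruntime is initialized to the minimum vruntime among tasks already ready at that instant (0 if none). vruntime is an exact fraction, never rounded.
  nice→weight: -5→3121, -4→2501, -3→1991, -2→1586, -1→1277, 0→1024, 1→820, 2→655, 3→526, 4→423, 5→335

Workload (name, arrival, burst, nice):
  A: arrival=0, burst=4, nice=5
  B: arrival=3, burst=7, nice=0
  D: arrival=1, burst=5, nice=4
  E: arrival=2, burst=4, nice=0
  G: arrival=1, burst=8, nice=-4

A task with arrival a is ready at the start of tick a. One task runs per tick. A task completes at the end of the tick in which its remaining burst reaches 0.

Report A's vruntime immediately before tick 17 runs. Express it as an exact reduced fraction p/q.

vruntime(A, start of tick 17) = 2048/335

t=0: vr[A=0] → run A
t=1: vr[A=1024/335 D=1024/335 G=1024/335] → run A
t=2: vr[A=2048/335 D=1024/335 E=1024/335 G=1024/335] → run D
t=3: vr[A=2048/335 B=1024/335 D=776192/141705 E=1024/335 G=1024/335] → run B
t=4: vr[A=2048/335 B=1359/335 D=776192/141705 E=1024/335 G=1024/335] → run E
t=5: vr[A=2048/335 B=1359/335 D=776192/141705 E=1359/335 G=1024/335] → run G
t=6: vr[A=2048/335 B=1359/335 D=776192/141705 E=1359/335 G=2904064/837835] → run G
t=7: vr[A=2048/335 B=1359/335 D=776192/141705 E=1359/335 G=3247104/837835] → run G
t=8: vr[A=2048/335 B=1359/335 D=776192/141705 E=1359/335 G=3590144/837835] → run B
t=9: vr[A=2048/335 B=1694/335 D=776192/141705 E=1359/335 G=3590144/837835] → run E
t=10: vr[A=2048/335 B=1694/335 D=776192/141705 E=1694/335 G=3590144/837835] → run G
t=11: vr[A=2048/335 B=1694/335 D=776192/141705 E=1694/335 G=3933184/837835] → run G
t=12: vr[A=2048/335 B=1694/335 D=776192/141705 E=1694/335 G=4276224/837835] → run B
t=13: vr[A=2048/335 B=2029/335 D=776192/141705 E=1694/335 G=4276224/837835] → run E
t=14: vr[A=2048/335 B=2029/335 D=776192/141705 E=2029/335 G=4276224/837835] → run G
t=15: vr[A=2048/335 B=2029/335 D=776192/141705 E=2029/335 G=4619264/837835] → run D
t=16: vr[A=2048/335 B=2029/335 D=1119232/141705 E=2029/335 G=4619264/837835] → run G
t=17: vr[A=2048/335 B=2029/335 D=1119232/141705 E=2029/335 G=4962304/837835] → run G
t=18: vr[A=2048/335 B=2029/335 D=1119232/141705 E=2029/335] → run B
t=19: vr[A=2048/335 B=2364/335 D=1119232/141705 E=2029/335] → run E
t=20: vr[A=2048/335 B=2364/335 D=1119232/141705] → run A
t=21: vr[A=3072/335 B=2364/335 D=1119232/141705] → run B
t=22: vr[A=3072/335 B=2699/335 D=1119232/141705] → run D
t=23: vr[A=3072/335 B=2699/335 D=487424/47235] → run B
t=24: vr[A=3072/335 B=3034/335 D=487424/47235] → run B
t=25: vr[A=3072/335 D=487424/47235] → run A
t=26: vr[D=487424/47235] → run D
t=27: vr[D=1805312/141705] → run D
t=28: (idle)
t=29: (idle)
t=30: (idle)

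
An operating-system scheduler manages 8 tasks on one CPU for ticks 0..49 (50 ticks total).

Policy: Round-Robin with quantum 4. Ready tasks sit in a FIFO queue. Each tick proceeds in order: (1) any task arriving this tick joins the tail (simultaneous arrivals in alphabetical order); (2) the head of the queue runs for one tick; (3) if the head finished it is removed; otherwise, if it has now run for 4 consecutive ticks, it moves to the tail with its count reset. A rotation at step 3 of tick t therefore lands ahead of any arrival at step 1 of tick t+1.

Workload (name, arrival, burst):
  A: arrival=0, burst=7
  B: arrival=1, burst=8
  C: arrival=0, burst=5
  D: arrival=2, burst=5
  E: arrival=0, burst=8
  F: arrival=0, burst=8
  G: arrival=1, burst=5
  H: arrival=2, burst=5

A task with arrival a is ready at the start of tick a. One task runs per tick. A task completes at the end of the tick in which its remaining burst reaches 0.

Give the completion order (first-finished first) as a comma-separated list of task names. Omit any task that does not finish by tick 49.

t=0: queue=[A,C,E,F] q_used=0 → run A
t=1: queue=[A,C,E,F,B,G] q_used=1 → run A
t=2: queue=[A,C,E,F,B,G,D,H] q_used=2 → run A
t=3: queue=[A,C,E,F,B,G,D,H] q_used=3 → run A
t=4: queue=[C,E,F,B,G,D,H,A] q_used=0 → run C
t=5: queue=[C,E,F,B,G,D,H,A] q_used=1 → run C
t=6: queue=[C,E,F,B,G,D,H,A] q_used=2 → run C
t=7: queue=[C,E,F,B,G,D,H,A] q_used=3 → run C
t=8: queue=[E,F,B,G,D,H,A,C] q_used=0 → run E
t=9: queue=[E,F,B,G,D,H,A,C] q_used=1 → run E
t=10: queue=[E,F,B,G,D,H,A,C] q_used=2 → run E
t=11: queue=[E,F,B,G,D,H,A,C] q_used=3 → run E
t=12: queue=[F,B,G,D,H,A,C,E] q_used=0 → run F
t=13: queue=[F,B,G,D,H,A,C,E] q_used=1 → run F
t=14: queue=[F,B,G,D,H,A,C,E] q_used=2 → run F
t=15: queue=[F,B,G,D,H,A,C,E] q_used=3 → run F
t=16: queue=[B,G,D,H,A,C,E,F] q_used=0 → run B
t=17: queue=[B,G,D,H,A,C,E,F] q_used=1 → run B
t=18: queue=[B,G,D,H,A,C,E,F] q_used=2 → run B
t=19: queue=[B,G,D,H,A,C,E,F] q_used=3 → run B
t=20: queue=[G,D,H,A,C,E,F,B] q_used=0 → run G
t=21: queue=[G,D,H,A,C,E,F,B] q_used=1 → run G
t=22: queue=[G,D,H,A,C,E,F,B] q_used=2 → run G
t=23: queue=[G,D,H,A,C,E,F,B] q_used=3 → run G
t=24: queue=[D,H,A,C,E,F,B,G] q_used=0 → run D
t=25: queue=[D,H,A,C,E,F,B,G] q_used=1 → run D
t=26: queue=[D,H,A,C,E,F,B,G] q_used=2 → run D
t=27: queue=[D,H,A,C,E,F,B,G] q_used=3 → run D
t=28: queue=[H,A,C,E,F,B,G,D] q_used=0 → run H
t=29: queue=[H,A,C,E,F,B,G,D] q_used=1 → run H
t=30: queue=[H,A,C,E,F,B,G,D] q_used=2 → run H
t=31: queue=[H,A,C,E,F,B,G,D] q_used=3 → run H
t=32: queue=[A,C,E,F,B,G,D,H] q_used=0 → run A
t=33: queue=[A,C,E,F,B,G,D,H] q_used=1 → run A
t=34: queue=[A,C,E,F,B,G,D,H] q_used=2 → run A
t=35: queue=[C,E,F,B,G,D,H] q_used=0 → run C
t=36: queue=[E,F,B,G,D,H] q_used=0 → run E
t=37: queue=[E,F,B,G,D,H] q_used=1 → run E
t=38: queue=[E,F,B,G,D,H] q_used=2 → run E
t=39: queue=[E,F,B,G,D,H] q_used=3 → run E
t=40: queue=[F,B,G,D,H] q_used=0 → run F
t=41: queue=[F,B,G,D,H] q_used=1 → run F
t=42: queue=[F,B,G,D,H] q_used=2 → run F
t=43: queue=[F,B,G,D,H] q_used=3 → run F
t=44: queue=[B,G,D,H] q_used=0 → run B
t=45: queue=[B,G,D,H] q_used=1 → run B
t=46: queue=[B,G,D,H] q_used=2 → run B
t=47: queue=[B,G,D,H] q_used=3 → run B
t=48: queue=[G,D,H] q_used=0 → run G
t=49: queue=[D,H] q_used=0 → run D

completion order = A, C, E, F, B, G, D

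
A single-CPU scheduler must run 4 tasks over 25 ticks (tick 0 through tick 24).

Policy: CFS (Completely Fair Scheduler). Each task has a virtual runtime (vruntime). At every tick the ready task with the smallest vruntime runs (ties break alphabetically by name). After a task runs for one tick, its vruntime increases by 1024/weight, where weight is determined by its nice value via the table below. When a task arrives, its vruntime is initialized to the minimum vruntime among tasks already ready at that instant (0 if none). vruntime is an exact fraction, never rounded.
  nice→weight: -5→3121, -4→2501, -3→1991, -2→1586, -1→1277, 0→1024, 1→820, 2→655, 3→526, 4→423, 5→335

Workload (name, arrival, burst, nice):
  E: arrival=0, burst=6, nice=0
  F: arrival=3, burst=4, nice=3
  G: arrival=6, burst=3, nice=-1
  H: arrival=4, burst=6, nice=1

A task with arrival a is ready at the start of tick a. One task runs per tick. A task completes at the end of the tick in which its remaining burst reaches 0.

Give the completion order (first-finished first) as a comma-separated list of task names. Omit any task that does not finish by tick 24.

t=0: vr[E=0] → run E
t=1: vr[E=1] → run E
t=2: vr[E=2] → run E
t=3: vr[E=3 F=3] → run E
t=4: vr[E=4 F=3 H=3] → run F
t=5: vr[E=4 F=1301/263 H=3] → run H
t=6: vr[E=4 F=1301/263 G=4 H=871/205] → run E
t=7: vr[E=5 F=1301/263 G=4 H=871/205] → run G
t=8: vr[E=5 F=1301/263 G=6132/1277 H=871/205] → run H
t=9: vr[E=5 F=1301/263 G=6132/1277 H=1127/205] → run G
t=10: vr[E=5 F=1301/263 G=7156/1277 H=1127/205] → run F
t=11: vr[E=5 F=1813/263 G=7156/1277 H=1127/205] → run E
t=12: vr[F=1813/263 G=7156/1277 H=1127/205] → run H
t=13: vr[F=1813/263 G=7156/1277 H=1383/205] → run G
t=14: vr[F=1813/263 H=1383/205] → run H
t=15: vr[F=1813/263 H=1639/205] → run F
t=16: vr[F=2325/263 H=1639/205] → run H
t=17: vr[F=2325/263 H=379/41] → run F
t=18: vr[H=379/41] → run H
t=19: (idle)
t=20: (idle)
t=21: (idle)
t=22: (idle)
t=23: (idle)
t=24: (idle)

completion order = E, G, F, H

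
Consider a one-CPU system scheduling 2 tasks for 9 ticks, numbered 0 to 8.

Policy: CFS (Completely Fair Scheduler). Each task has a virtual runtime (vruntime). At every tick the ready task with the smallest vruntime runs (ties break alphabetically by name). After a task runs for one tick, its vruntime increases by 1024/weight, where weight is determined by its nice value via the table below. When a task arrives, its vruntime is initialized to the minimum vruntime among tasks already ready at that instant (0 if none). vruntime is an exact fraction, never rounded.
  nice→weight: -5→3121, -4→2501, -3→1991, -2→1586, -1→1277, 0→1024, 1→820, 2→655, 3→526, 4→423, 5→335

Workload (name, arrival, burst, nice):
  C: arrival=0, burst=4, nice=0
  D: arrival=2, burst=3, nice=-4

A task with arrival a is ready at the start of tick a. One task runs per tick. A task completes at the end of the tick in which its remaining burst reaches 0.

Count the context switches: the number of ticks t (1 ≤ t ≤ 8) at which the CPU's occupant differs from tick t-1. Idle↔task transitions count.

t=0: vr[C=0] → run C
t=1: vr[C=1] → run C
t=2: vr[C=2 D=2] → run C
t=3: vr[C=3 D=2] → run D
t=4: vr[C=3 D=6026/2501] → run D
t=5: vr[C=3 D=7050/2501] → run D
t=6: vr[C=3] → run C
t=7: (idle)
t=8: (idle)

context switches = 3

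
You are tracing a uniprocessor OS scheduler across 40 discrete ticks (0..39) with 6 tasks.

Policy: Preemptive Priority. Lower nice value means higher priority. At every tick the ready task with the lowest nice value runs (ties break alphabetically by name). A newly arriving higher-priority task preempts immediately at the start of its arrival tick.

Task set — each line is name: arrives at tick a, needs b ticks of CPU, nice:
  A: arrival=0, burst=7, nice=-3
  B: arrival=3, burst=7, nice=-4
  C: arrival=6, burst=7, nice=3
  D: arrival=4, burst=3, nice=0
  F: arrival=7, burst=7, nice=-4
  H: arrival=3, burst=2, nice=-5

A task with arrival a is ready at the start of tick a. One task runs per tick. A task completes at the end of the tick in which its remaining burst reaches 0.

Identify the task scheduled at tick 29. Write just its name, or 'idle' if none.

running at tick 29 = C

t=0: ready={A} → run A
t=1: ready={A} → run A
t=2: ready={A} → run A
t=3: ready={A,B,H} → run H
t=4: ready={A,B,D,H} → run H
t=5: ready={A,B,D} → run B
t=6: ready={A,B,C,D} → run B
t=7: ready={A,B,C,D,F} → run B
t=8: ready={A,B,C,D,F} → run B
t=9: ready={A,B,C,D,F} → run B
t=10: ready={A,B,C,D,F} → run B
t=11: ready={A,B,C,D,F} → run B
t=12: ready={A,C,D,F} → run F
t=13: ready={A,C,D,F} → run F
t=14: ready={A,C,D,F} → run F
t=15: ready={A,C,D,F} → run F
t=16: ready={A,C,D,F} → run F
t=17: ready={A,C,D,F} → run F
t=18: ready={A,C,D,F} → run F
t=19: ready={A,C,D} → run A
t=20: ready={A,C,D} → run A
t=21: ready={A,C,D} → run A
t=22: ready={A,C,D} → run A
t=23: ready={C,D} → run D
t=24: ready={C,D} → run D
t=25: ready={C,D} → run D
t=26: ready={C} → run C
t=27: ready={C} → run C
t=28: ready={C} → run C
t=29: ready={C} → run C
t=30: ready={C} → run C
t=31: ready={C} → run C
t=32: ready={C} → run C
t=33: (idle)
t=34: (idle)
t=35: (idle)
t=36: (idle)
t=37: (idle)
t=38: (idle)
t=39: (idle)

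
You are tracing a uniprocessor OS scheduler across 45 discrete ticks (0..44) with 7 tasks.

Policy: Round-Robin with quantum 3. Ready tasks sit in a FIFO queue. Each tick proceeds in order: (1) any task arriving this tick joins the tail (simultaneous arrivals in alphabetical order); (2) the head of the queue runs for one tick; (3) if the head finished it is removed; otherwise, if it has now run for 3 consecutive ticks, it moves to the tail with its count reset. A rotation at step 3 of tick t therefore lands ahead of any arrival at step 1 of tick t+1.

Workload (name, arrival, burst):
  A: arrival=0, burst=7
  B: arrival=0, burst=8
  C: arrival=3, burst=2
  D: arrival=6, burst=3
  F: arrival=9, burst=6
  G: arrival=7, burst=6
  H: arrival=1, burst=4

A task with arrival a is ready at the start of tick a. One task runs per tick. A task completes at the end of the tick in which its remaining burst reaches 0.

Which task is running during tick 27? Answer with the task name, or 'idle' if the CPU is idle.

running at tick 27 = A

t=0: queue=[A,B] q_used=0 → run A
t=1: queue=[A,B,H] q_used=1 → run A
t=2: queue=[A,B,H] q_used=2 → run A
t=3: queue=[B,H,A,C] q_used=0 → run B
t=4: queue=[B,H,A,C] q_used=1 → run B
t=5: queue=[B,H,A,C] q_used=2 → run B
t=6: queue=[H,A,C,B,D] q_used=0 → run H
t=7: queue=[H,A,C,B,D,G] q_used=1 → run H
t=8: queue=[H,A,C,B,D,G] q_used=2 → run H
t=9: queue=[A,C,B,D,G,H,F] q_used=0 → run A
t=10: queue=[A,C,B,D,G,H,F] q_used=1 → run A
t=11: queue=[A,C,B,D,G,H,F] q_used=2 → run A
t=12: queue=[C,B,D,G,H,F,A] q_used=0 → run C
t=13: queue=[C,B,D,G,H,F,A] q_used=1 → run C
t=14: queue=[B,D,G,H,F,A] q_used=0 → run B
t=15: queue=[B,D,G,H,F,A] q_used=1 → run B
t=16: queue=[B,D,G,H,F,A] q_used=2 → run B
t=17: queue=[D,G,H,F,A,B] q_used=0 → run D
t=18: queue=[D,G,H,F,A,B] q_used=1 → run D
t=19: queue=[D,G,H,F,A,B] q_used=2 → run D
t=20: queue=[G,H,F,A,B] q_used=0 → run G
t=21: queue=[G,H,F,A,B] q_used=1 → run G
t=22: queue=[G,H,F,A,B] q_used=2 → run G
t=23: queue=[H,F,A,B,G] q_used=0 → run H
t=24: queue=[F,A,B,G] q_used=0 → run F
t=25: queue=[F,A,B,G] q_used=1 → run F
t=26: queue=[F,A,B,G] q_used=2 → run F
t=27: queue=[A,B,G,F] q_used=0 → run A
t=28: queue=[B,G,F] q_used=0 → run B
t=29: queue=[B,G,F] q_used=1 → run B
t=30: queue=[G,F] q_used=0 → run G
t=31: queue=[G,F] q_used=1 → run G
t=32: queue=[G,F] q_used=2 → run G
t=33: queue=[F] q_used=0 → run F
t=34: queue=[F] q_used=1 → run F
t=35: queue=[F] q_used=2 → run F
t=36: (idle)
t=37: (idle)
t=38: (idle)
t=39: (idle)
t=40: (idle)
t=41: (idle)
t=42: (idle)
t=43: (idle)
t=44: (idle)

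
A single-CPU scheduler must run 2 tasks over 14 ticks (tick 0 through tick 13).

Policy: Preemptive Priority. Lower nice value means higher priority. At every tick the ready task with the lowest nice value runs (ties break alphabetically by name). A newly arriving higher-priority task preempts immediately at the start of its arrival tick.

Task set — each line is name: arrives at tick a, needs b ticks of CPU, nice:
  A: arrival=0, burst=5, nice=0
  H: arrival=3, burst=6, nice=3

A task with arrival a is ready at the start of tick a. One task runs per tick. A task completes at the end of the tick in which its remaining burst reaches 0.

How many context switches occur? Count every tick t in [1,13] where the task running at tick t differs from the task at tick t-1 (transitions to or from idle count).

context switches = 2

t=0: ready={A} → run A
t=1: ready={A} → run A
t=2: ready={A} → run A
t=3: ready={A,H} → run A
t=4: ready={A,H} → run A
t=5: ready={H} → run H
t=6: ready={H} → run H
t=7: ready={H} → run H
t=8: ready={H} → run H
t=9: ready={H} → run H
t=10: ready={H} → run H
t=11: (idle)
t=12: (idle)
t=13: (idle)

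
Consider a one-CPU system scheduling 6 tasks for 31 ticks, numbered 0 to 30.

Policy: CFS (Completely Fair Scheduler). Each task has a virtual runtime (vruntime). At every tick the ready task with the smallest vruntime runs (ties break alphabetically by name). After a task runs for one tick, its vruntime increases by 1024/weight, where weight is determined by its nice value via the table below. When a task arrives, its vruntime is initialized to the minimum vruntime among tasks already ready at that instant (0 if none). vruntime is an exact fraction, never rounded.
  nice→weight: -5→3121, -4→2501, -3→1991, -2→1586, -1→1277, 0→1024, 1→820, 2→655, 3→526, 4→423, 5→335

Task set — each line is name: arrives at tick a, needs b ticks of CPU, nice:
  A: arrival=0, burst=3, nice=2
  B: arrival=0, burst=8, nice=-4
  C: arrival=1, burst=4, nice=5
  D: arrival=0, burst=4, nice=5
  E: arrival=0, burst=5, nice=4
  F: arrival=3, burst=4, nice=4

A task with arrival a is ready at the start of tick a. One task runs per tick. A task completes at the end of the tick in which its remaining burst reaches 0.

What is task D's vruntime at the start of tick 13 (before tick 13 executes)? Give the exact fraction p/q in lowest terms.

vruntime(D, start of tick 13) = 1024/335

t=0: vr[A=0 B=0 D=0 E=0] → run A
t=1: vr[A=1024/655 B=0 C=0 D=0 E=0] → run B
t=2: vr[A=1024/655 B=1024/2501 C=0 D=0 E=0] → run C
t=3: vr[A=1024/655 B=1024/2501 C=1024/335 D=0 E=0 F=0] → run D
t=4: vr[A=1024/655 B=1024/2501 C=1024/335 D=1024/335 E=0 F=0] → run E
t=5: vr[A=1024/655 B=1024/2501 C=1024/335 D=1024/335 E=1024/423 F=0] → run F
t=6: vr[A=1024/655 B=1024/2501 C=1024/335 D=1024/335 E=1024/423 F=1024/423] → run B
t=7: vr[A=1024/655 B=2048/2501 C=1024/335 D=1024/335 E=1024/423 F=1024/423] → run B
t=8: vr[A=1024/655 B=3072/2501 C=1024/335 D=1024/335 E=1024/423 F=1024/423] → run B
t=9: vr[A=1024/655 B=4096/2501 C=1024/335 D=1024/335 E=1024/423 F=1024/423] → run A
t=10: vr[A=2048/655 B=4096/2501 C=1024/335 D=1024/335 E=1024/423 F=1024/423] → run B
t=11: vr[A=2048/655 B=5120/2501 C=1024/335 D=1024/335 E=1024/423 F=1024/423] → run B
t=12: vr[A=2048/655 B=6144/2501 C=1024/335 D=1024/335 E=1024/423 F=1024/423] → run E
t=13: vr[A=2048/655 B=6144/2501 C=1024/335 D=1024/335 E=2048/423 F=1024/423] → run F
t=14: vr[A=2048/655 B=6144/2501 C=1024/335 D=1024/335 E=2048/423 F=2048/423] → run B
t=15: vr[A=2048/655 B=7168/2501 C=1024/335 D=1024/335 E=2048/423 F=2048/423] → run B
t=16: vr[A=2048/655 C=1024/335 D=1024/335 E=2048/423 F=2048/423] → run C
t=17: vr[A=2048/655 C=2048/335 D=1024/335 E=2048/423 F=2048/423] → run D
t=18: vr[A=2048/655 C=2048/335 D=2048/335 E=2048/423 F=2048/423] → run A
t=19: vr[C=2048/335 D=2048/335 E=2048/423 F=2048/423] → run E
t=20: vr[C=2048/335 D=2048/335 E=1024/141 F=2048/423] → run F
t=21: vr[C=2048/335 D=2048/335 E=1024/141 F=1024/141] → run C
t=22: vr[C=3072/335 D=2048/335 E=1024/141 F=1024/141] → run D
t=23: vr[C=3072/335 D=3072/335 E=1024/141 F=1024/141] → run E
t=24: vr[C=3072/335 D=3072/335 E=4096/423 F=1024/141] → run F
t=25: vr[C=3072/335 D=3072/335 E=4096/423] → run C
t=26: vr[D=3072/335 E=4096/423] → run D
t=27: vr[E=4096/423] → run E
t=28: (idle)
t=29: (idle)
t=30: (idle)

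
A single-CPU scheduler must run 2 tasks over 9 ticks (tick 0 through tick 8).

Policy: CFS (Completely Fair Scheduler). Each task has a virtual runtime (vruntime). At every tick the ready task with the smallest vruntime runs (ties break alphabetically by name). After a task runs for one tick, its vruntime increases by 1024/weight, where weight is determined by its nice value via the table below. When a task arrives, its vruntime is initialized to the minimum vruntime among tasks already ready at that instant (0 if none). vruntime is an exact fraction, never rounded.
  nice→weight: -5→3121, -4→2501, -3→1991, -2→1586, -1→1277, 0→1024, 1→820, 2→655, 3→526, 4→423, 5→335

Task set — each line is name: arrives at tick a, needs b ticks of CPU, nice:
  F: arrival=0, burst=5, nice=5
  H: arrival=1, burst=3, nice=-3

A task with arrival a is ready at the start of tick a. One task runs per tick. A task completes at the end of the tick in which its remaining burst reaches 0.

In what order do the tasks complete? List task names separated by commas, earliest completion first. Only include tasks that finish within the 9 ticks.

t=0: vr[F=0] → run F
t=1: vr[F=1024/335 H=1024/335] → run F
t=2: vr[F=2048/335 H=1024/335] → run H
t=3: vr[F=2048/335 H=2381824/666985] → run H
t=4: vr[F=2048/335 H=2724864/666985] → run H
t=5: vr[F=2048/335] → run F
t=6: vr[F=3072/335] → run F
t=7: vr[F=4096/335] → run F
t=8: (idle)

completion order = H, F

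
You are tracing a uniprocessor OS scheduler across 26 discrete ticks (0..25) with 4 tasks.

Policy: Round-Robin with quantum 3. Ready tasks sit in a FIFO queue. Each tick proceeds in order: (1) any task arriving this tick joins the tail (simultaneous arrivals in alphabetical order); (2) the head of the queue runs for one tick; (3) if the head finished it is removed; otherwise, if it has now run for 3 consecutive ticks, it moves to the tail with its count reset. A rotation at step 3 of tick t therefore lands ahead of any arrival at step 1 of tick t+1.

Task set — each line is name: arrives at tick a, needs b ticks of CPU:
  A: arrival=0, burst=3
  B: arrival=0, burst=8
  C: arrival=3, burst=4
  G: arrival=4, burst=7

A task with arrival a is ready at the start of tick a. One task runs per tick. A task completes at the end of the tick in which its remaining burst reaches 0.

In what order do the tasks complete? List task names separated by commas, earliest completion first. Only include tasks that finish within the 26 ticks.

completion order = A, C, B, G

t=0: queue=[A,B] q_used=0 → run A
t=1: queue=[A,B] q_used=1 → run A
t=2: queue=[A,B] q_used=2 → run A
t=3: queue=[B,C] q_used=0 → run B
t=4: queue=[B,C,G] q_used=1 → run B
t=5: queue=[B,C,G] q_used=2 → run B
t=6: queue=[C,G,B] q_used=0 → run C
t=7: queue=[C,G,B] q_used=1 → run C
t=8: queue=[C,G,B] q_used=2 → run C
t=9: queue=[G,B,C] q_used=0 → run G
t=10: queue=[G,B,C] q_used=1 → run G
t=11: queue=[G,B,C] q_used=2 → run G
t=12: queue=[B,C,G] q_used=0 → run B
t=13: queue=[B,C,G] q_used=1 → run B
t=14: queue=[B,C,G] q_used=2 → run B
t=15: queue=[C,G,B] q_used=0 → run C
t=16: queue=[G,B] q_used=0 → run G
t=17: queue=[G,B] q_used=1 → run G
t=18: queue=[G,B] q_used=2 → run G
t=19: queue=[B,G] q_used=0 → run B
t=20: queue=[B,G] q_used=1 → run B
t=21: queue=[G] q_used=0 → run G
t=22: (idle)
t=23: (idle)
t=24: (idle)
t=25: (idle)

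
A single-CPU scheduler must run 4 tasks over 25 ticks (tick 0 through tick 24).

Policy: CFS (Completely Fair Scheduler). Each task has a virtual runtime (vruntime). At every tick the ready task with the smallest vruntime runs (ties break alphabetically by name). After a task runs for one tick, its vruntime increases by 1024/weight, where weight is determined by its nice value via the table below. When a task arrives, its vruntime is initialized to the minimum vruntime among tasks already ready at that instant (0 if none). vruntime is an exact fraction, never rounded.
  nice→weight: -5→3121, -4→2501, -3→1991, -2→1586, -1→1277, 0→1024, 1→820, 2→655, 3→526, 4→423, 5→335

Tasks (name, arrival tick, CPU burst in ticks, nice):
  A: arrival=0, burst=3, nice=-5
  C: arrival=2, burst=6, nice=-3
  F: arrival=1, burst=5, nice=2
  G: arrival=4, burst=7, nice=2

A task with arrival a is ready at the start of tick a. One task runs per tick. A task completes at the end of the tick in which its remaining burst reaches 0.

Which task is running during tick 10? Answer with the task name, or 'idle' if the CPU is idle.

t=0: vr[A=0] → run A
t=1: vr[A=1024/3121 F=1024/3121] → run A
t=2: vr[A=2048/3121 C=1024/3121 F=1024/3121] → run C
t=3: vr[A=2048/3121 C=5234688/6213911 F=1024/3121] → run F
t=4: vr[A=2048/3121 C=5234688/6213911 F=3866624/2044255 G=2048/3121] → run A
t=5: vr[C=5234688/6213911 F=3866624/2044255 G=2048/3121] → run G
t=6: vr[C=5234688/6213911 F=3866624/2044255 G=4537344/2044255] → run C
t=7: vr[C=8430592/6213911 F=3866624/2044255 G=4537344/2044255] → run C
t=8: vr[C=11626496/6213911 F=3866624/2044255 G=4537344/2044255] → run C
t=9: vr[C=14822400/6213911 F=3866624/2044255 G=4537344/2044255] → run F
t=10: vr[C=14822400/6213911 F=7062528/2044255 G=4537344/2044255] → run G
t=11: vr[C=14822400/6213911 F=7062528/2044255 G=7733248/2044255] → run C
t=12: vr[C=18018304/6213911 F=7062528/2044255 G=7733248/2044255] → run C
t=13: vr[F=7062528/2044255 G=7733248/2044255] → run F
t=14: vr[F=10258432/2044255 G=7733248/2044255] → run G
t=15: vr[F=10258432/2044255 G=10929152/2044255] → run F
t=16: vr[F=13454336/2044255 G=10929152/2044255] → run G
t=17: vr[F=13454336/2044255 G=14125056/2044255] → run F
t=18: vr[G=14125056/2044255] → run G
t=19: vr[G=3464192/408851] → run G
t=20: vr[G=20516864/2044255] → run G
t=21: (idle)
t=22: (idle)
t=23: (idle)
t=24: (idle)

running at tick 10 = G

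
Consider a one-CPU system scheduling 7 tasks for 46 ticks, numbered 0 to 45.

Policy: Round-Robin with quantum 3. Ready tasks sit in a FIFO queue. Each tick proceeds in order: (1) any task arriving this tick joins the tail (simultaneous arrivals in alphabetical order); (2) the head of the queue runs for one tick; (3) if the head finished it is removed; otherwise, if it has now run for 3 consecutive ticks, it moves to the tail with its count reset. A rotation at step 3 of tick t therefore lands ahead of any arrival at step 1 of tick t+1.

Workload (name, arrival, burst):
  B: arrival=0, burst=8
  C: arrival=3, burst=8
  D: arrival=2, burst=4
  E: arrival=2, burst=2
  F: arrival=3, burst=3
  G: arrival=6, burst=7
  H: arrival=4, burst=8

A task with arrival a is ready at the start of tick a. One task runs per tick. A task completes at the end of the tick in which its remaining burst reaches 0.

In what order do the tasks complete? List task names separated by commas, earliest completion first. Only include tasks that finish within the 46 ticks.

completion order = E, F, D, B, C, H, G

t=0: queue=[B] q_used=0 → run B
t=1: queue=[B] q_used=1 → run B
t=2: queue=[B,D,E] q_used=2 → run B
t=3: queue=[D,E,B,C,F] q_used=0 → run D
t=4: queue=[D,E,B,C,F,H] q_used=1 → run D
t=5: queue=[D,E,B,C,F,H] q_used=2 → run D
t=6: queue=[E,B,C,F,H,D,G] q_used=0 → run E
t=7: queue=[E,B,C,F,H,D,G] q_used=1 → run E
t=8: queue=[B,C,F,H,D,G] q_used=0 → run B
t=9: queue=[B,C,F,H,D,G] q_used=1 → run B
t=10: queue=[B,C,F,H,D,G] q_used=2 → run B
t=11: queue=[C,F,H,D,G,B] q_used=0 → run C
t=12: queue=[C,F,H,D,G,B] q_used=1 → run C
t=13: queue=[C,F,H,D,G,B] q_used=2 → run C
t=14: queue=[F,H,D,G,B,C] q_used=0 → run F
t=15: queue=[F,H,D,G,B,C] q_used=1 → run F
t=16: queue=[F,H,D,G,B,C] q_used=2 → run F
t=17: queue=[H,D,G,B,C] q_used=0 → run H
t=18: queue=[H,D,G,B,C] q_used=1 → run H
t=19: queue=[H,D,G,B,C] q_used=2 → run H
t=20: queue=[D,G,B,C,H] q_used=0 → run D
t=21: queue=[G,B,C,H] q_used=0 → run G
t=22: queue=[G,B,C,H] q_used=1 → run G
t=23: queue=[G,B,C,H] q_used=2 → run G
t=24: queue=[B,C,H,G] q_used=0 → run B
t=25: queue=[B,C,H,G] q_used=1 → run B
t=26: queue=[C,H,G] q_used=0 → run C
t=27: queue=[C,H,G] q_used=1 → run C
t=28: queue=[C,H,G] q_used=2 → run C
t=29: queue=[H,G,C] q_used=0 → run H
t=30: queue=[H,G,C] q_used=1 → run H
t=31: queue=[H,G,C] q_used=2 → run H
t=32: queue=[G,C,H] q_used=0 → run G
t=33: queue=[G,C,H] q_used=1 → run G
t=34: queue=[G,C,H] q_used=2 → run G
t=35: queue=[C,H,G] q_used=0 → run C
t=36: queue=[C,H,G] q_used=1 → run C
t=37: queue=[H,G] q_used=0 → run H
t=38: queue=[H,G] q_used=1 → run H
t=39: queue=[G] q_used=0 → run G
t=40: (idle)
t=41: (idle)
t=42: (idle)
t=43: (idle)
t=44: (idle)
t=45: (idle)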